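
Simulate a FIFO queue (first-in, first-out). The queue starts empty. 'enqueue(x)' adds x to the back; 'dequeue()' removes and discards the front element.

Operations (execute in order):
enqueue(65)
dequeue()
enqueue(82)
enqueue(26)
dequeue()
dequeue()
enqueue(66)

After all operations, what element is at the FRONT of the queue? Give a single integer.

Answer: 66

Derivation:
enqueue(65): queue = [65]
dequeue(): queue = []
enqueue(82): queue = [82]
enqueue(26): queue = [82, 26]
dequeue(): queue = [26]
dequeue(): queue = []
enqueue(66): queue = [66]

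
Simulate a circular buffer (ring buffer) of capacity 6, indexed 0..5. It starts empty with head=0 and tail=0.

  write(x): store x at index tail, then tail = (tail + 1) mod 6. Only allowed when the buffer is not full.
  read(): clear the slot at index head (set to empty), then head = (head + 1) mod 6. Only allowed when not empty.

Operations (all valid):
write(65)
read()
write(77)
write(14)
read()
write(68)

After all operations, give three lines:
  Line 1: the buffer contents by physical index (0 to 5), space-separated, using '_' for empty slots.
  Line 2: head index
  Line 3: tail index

write(65): buf=[65 _ _ _ _ _], head=0, tail=1, size=1
read(): buf=[_ _ _ _ _ _], head=1, tail=1, size=0
write(77): buf=[_ 77 _ _ _ _], head=1, tail=2, size=1
write(14): buf=[_ 77 14 _ _ _], head=1, tail=3, size=2
read(): buf=[_ _ 14 _ _ _], head=2, tail=3, size=1
write(68): buf=[_ _ 14 68 _ _], head=2, tail=4, size=2

Answer: _ _ 14 68 _ _
2
4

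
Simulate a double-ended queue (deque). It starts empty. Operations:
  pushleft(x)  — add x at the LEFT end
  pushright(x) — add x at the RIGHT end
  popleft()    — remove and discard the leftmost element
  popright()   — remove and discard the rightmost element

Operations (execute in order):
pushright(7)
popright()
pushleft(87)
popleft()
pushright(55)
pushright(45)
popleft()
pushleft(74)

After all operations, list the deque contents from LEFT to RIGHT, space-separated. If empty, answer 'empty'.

pushright(7): [7]
popright(): []
pushleft(87): [87]
popleft(): []
pushright(55): [55]
pushright(45): [55, 45]
popleft(): [45]
pushleft(74): [74, 45]

Answer: 74 45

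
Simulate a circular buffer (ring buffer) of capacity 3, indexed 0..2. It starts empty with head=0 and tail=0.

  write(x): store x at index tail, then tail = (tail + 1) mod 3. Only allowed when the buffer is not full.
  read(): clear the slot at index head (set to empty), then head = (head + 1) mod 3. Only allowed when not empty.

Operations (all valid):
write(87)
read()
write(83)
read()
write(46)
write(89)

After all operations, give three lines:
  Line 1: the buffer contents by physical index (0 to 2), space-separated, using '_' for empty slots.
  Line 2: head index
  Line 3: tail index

Answer: 89 _ 46
2
1

Derivation:
write(87): buf=[87 _ _], head=0, tail=1, size=1
read(): buf=[_ _ _], head=1, tail=1, size=0
write(83): buf=[_ 83 _], head=1, tail=2, size=1
read(): buf=[_ _ _], head=2, tail=2, size=0
write(46): buf=[_ _ 46], head=2, tail=0, size=1
write(89): buf=[89 _ 46], head=2, tail=1, size=2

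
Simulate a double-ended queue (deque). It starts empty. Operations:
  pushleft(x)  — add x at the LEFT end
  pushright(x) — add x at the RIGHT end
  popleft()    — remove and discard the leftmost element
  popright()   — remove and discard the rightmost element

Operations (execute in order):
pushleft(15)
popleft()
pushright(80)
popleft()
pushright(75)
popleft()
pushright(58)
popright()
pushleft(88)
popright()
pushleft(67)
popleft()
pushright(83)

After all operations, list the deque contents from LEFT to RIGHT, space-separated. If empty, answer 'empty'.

pushleft(15): [15]
popleft(): []
pushright(80): [80]
popleft(): []
pushright(75): [75]
popleft(): []
pushright(58): [58]
popright(): []
pushleft(88): [88]
popright(): []
pushleft(67): [67]
popleft(): []
pushright(83): [83]

Answer: 83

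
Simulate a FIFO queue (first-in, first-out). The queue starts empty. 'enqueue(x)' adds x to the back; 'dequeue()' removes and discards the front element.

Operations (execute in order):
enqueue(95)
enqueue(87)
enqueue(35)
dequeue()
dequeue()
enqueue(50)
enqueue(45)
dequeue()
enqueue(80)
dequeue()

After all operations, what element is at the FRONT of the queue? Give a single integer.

Answer: 45

Derivation:
enqueue(95): queue = [95]
enqueue(87): queue = [95, 87]
enqueue(35): queue = [95, 87, 35]
dequeue(): queue = [87, 35]
dequeue(): queue = [35]
enqueue(50): queue = [35, 50]
enqueue(45): queue = [35, 50, 45]
dequeue(): queue = [50, 45]
enqueue(80): queue = [50, 45, 80]
dequeue(): queue = [45, 80]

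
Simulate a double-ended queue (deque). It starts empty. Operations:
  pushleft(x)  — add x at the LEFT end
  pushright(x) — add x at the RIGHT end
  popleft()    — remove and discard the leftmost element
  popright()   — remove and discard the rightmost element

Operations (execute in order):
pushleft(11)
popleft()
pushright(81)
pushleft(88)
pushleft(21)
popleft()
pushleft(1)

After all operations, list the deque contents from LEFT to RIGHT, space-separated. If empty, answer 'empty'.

pushleft(11): [11]
popleft(): []
pushright(81): [81]
pushleft(88): [88, 81]
pushleft(21): [21, 88, 81]
popleft(): [88, 81]
pushleft(1): [1, 88, 81]

Answer: 1 88 81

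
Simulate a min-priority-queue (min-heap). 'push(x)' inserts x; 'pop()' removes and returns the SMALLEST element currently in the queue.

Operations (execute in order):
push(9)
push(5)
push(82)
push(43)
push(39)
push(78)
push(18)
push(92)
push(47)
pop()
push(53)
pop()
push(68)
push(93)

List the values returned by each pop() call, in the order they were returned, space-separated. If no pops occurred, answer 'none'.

Answer: 5 9

Derivation:
push(9): heap contents = [9]
push(5): heap contents = [5, 9]
push(82): heap contents = [5, 9, 82]
push(43): heap contents = [5, 9, 43, 82]
push(39): heap contents = [5, 9, 39, 43, 82]
push(78): heap contents = [5, 9, 39, 43, 78, 82]
push(18): heap contents = [5, 9, 18, 39, 43, 78, 82]
push(92): heap contents = [5, 9, 18, 39, 43, 78, 82, 92]
push(47): heap contents = [5, 9, 18, 39, 43, 47, 78, 82, 92]
pop() → 5: heap contents = [9, 18, 39, 43, 47, 78, 82, 92]
push(53): heap contents = [9, 18, 39, 43, 47, 53, 78, 82, 92]
pop() → 9: heap contents = [18, 39, 43, 47, 53, 78, 82, 92]
push(68): heap contents = [18, 39, 43, 47, 53, 68, 78, 82, 92]
push(93): heap contents = [18, 39, 43, 47, 53, 68, 78, 82, 92, 93]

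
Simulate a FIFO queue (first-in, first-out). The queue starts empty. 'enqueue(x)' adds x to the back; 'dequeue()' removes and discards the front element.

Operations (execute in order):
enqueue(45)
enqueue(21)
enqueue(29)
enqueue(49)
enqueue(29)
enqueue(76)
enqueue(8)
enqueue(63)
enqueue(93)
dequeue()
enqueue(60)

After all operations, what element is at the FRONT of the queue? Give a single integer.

Answer: 21

Derivation:
enqueue(45): queue = [45]
enqueue(21): queue = [45, 21]
enqueue(29): queue = [45, 21, 29]
enqueue(49): queue = [45, 21, 29, 49]
enqueue(29): queue = [45, 21, 29, 49, 29]
enqueue(76): queue = [45, 21, 29, 49, 29, 76]
enqueue(8): queue = [45, 21, 29, 49, 29, 76, 8]
enqueue(63): queue = [45, 21, 29, 49, 29, 76, 8, 63]
enqueue(93): queue = [45, 21, 29, 49, 29, 76, 8, 63, 93]
dequeue(): queue = [21, 29, 49, 29, 76, 8, 63, 93]
enqueue(60): queue = [21, 29, 49, 29, 76, 8, 63, 93, 60]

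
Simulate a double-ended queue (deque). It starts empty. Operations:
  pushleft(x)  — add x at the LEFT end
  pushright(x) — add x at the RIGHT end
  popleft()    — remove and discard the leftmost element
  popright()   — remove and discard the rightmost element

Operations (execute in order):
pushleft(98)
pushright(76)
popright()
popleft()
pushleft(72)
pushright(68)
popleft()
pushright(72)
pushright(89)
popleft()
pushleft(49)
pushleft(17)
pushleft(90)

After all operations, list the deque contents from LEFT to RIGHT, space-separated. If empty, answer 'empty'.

pushleft(98): [98]
pushright(76): [98, 76]
popright(): [98]
popleft(): []
pushleft(72): [72]
pushright(68): [72, 68]
popleft(): [68]
pushright(72): [68, 72]
pushright(89): [68, 72, 89]
popleft(): [72, 89]
pushleft(49): [49, 72, 89]
pushleft(17): [17, 49, 72, 89]
pushleft(90): [90, 17, 49, 72, 89]

Answer: 90 17 49 72 89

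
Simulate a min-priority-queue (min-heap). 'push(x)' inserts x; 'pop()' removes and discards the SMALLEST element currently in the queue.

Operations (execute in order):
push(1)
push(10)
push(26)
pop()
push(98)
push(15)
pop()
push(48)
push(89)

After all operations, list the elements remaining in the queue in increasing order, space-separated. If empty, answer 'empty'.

Answer: 15 26 48 89 98

Derivation:
push(1): heap contents = [1]
push(10): heap contents = [1, 10]
push(26): heap contents = [1, 10, 26]
pop() → 1: heap contents = [10, 26]
push(98): heap contents = [10, 26, 98]
push(15): heap contents = [10, 15, 26, 98]
pop() → 10: heap contents = [15, 26, 98]
push(48): heap contents = [15, 26, 48, 98]
push(89): heap contents = [15, 26, 48, 89, 98]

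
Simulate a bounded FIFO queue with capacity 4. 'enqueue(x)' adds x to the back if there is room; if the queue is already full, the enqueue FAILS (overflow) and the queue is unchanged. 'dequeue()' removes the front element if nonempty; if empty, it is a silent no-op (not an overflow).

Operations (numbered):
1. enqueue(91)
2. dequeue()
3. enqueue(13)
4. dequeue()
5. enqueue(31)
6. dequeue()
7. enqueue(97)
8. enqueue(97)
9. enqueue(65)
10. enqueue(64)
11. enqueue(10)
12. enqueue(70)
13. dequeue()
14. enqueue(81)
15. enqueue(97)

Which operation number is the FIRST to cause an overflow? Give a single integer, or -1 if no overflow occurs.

Answer: 11

Derivation:
1. enqueue(91): size=1
2. dequeue(): size=0
3. enqueue(13): size=1
4. dequeue(): size=0
5. enqueue(31): size=1
6. dequeue(): size=0
7. enqueue(97): size=1
8. enqueue(97): size=2
9. enqueue(65): size=3
10. enqueue(64): size=4
11. enqueue(10): size=4=cap → OVERFLOW (fail)
12. enqueue(70): size=4=cap → OVERFLOW (fail)
13. dequeue(): size=3
14. enqueue(81): size=4
15. enqueue(97): size=4=cap → OVERFLOW (fail)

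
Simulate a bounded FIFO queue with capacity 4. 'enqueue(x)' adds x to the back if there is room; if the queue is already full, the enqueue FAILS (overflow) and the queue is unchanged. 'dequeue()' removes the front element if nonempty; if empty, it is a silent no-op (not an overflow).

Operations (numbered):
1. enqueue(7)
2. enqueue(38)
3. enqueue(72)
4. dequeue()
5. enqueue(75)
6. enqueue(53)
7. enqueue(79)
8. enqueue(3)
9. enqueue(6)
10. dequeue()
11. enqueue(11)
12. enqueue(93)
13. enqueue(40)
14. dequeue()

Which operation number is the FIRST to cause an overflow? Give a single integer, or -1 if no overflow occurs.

1. enqueue(7): size=1
2. enqueue(38): size=2
3. enqueue(72): size=3
4. dequeue(): size=2
5. enqueue(75): size=3
6. enqueue(53): size=4
7. enqueue(79): size=4=cap → OVERFLOW (fail)
8. enqueue(3): size=4=cap → OVERFLOW (fail)
9. enqueue(6): size=4=cap → OVERFLOW (fail)
10. dequeue(): size=3
11. enqueue(11): size=4
12. enqueue(93): size=4=cap → OVERFLOW (fail)
13. enqueue(40): size=4=cap → OVERFLOW (fail)
14. dequeue(): size=3

Answer: 7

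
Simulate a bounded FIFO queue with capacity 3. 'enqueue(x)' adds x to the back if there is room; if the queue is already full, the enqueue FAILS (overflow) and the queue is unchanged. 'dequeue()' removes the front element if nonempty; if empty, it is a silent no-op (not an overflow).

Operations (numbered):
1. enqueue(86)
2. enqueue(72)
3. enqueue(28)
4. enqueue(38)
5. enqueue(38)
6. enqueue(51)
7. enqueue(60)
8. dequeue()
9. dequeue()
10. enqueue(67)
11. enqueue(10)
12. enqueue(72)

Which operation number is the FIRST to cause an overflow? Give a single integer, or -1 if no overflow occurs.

Answer: 4

Derivation:
1. enqueue(86): size=1
2. enqueue(72): size=2
3. enqueue(28): size=3
4. enqueue(38): size=3=cap → OVERFLOW (fail)
5. enqueue(38): size=3=cap → OVERFLOW (fail)
6. enqueue(51): size=3=cap → OVERFLOW (fail)
7. enqueue(60): size=3=cap → OVERFLOW (fail)
8. dequeue(): size=2
9. dequeue(): size=1
10. enqueue(67): size=2
11. enqueue(10): size=3
12. enqueue(72): size=3=cap → OVERFLOW (fail)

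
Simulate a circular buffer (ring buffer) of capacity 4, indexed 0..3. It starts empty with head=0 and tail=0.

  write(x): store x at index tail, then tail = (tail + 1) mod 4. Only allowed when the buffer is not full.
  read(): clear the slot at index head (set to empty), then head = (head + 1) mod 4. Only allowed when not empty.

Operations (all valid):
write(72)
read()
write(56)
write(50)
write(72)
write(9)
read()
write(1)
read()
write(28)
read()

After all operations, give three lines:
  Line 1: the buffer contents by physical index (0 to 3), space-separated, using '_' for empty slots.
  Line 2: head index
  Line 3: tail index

Answer: 9 1 28 _
0
3

Derivation:
write(72): buf=[72 _ _ _], head=0, tail=1, size=1
read(): buf=[_ _ _ _], head=1, tail=1, size=0
write(56): buf=[_ 56 _ _], head=1, tail=2, size=1
write(50): buf=[_ 56 50 _], head=1, tail=3, size=2
write(72): buf=[_ 56 50 72], head=1, tail=0, size=3
write(9): buf=[9 56 50 72], head=1, tail=1, size=4
read(): buf=[9 _ 50 72], head=2, tail=1, size=3
write(1): buf=[9 1 50 72], head=2, tail=2, size=4
read(): buf=[9 1 _ 72], head=3, tail=2, size=3
write(28): buf=[9 1 28 72], head=3, tail=3, size=4
read(): buf=[9 1 28 _], head=0, tail=3, size=3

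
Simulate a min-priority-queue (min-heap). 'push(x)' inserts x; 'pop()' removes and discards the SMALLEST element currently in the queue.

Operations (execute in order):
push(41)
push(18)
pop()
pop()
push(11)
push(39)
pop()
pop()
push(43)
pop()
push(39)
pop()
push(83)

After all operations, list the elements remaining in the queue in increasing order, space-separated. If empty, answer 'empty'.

Answer: 83

Derivation:
push(41): heap contents = [41]
push(18): heap contents = [18, 41]
pop() → 18: heap contents = [41]
pop() → 41: heap contents = []
push(11): heap contents = [11]
push(39): heap contents = [11, 39]
pop() → 11: heap contents = [39]
pop() → 39: heap contents = []
push(43): heap contents = [43]
pop() → 43: heap contents = []
push(39): heap contents = [39]
pop() → 39: heap contents = []
push(83): heap contents = [83]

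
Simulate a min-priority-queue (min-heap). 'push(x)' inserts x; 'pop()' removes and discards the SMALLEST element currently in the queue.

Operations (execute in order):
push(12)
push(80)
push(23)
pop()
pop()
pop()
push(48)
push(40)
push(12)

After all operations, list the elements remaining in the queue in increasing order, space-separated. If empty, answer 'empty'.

push(12): heap contents = [12]
push(80): heap contents = [12, 80]
push(23): heap contents = [12, 23, 80]
pop() → 12: heap contents = [23, 80]
pop() → 23: heap contents = [80]
pop() → 80: heap contents = []
push(48): heap contents = [48]
push(40): heap contents = [40, 48]
push(12): heap contents = [12, 40, 48]

Answer: 12 40 48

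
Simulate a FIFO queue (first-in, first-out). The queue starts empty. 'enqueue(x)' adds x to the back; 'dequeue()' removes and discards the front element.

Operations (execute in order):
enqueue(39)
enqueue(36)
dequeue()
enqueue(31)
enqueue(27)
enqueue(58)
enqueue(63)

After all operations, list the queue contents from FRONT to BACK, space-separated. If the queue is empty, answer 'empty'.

enqueue(39): [39]
enqueue(36): [39, 36]
dequeue(): [36]
enqueue(31): [36, 31]
enqueue(27): [36, 31, 27]
enqueue(58): [36, 31, 27, 58]
enqueue(63): [36, 31, 27, 58, 63]

Answer: 36 31 27 58 63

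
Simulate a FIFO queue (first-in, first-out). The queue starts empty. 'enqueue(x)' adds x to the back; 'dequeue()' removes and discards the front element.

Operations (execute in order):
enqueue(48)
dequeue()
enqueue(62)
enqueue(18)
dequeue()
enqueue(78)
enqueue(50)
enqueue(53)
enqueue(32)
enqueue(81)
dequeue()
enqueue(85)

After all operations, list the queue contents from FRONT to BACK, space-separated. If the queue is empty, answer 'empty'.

Answer: 78 50 53 32 81 85

Derivation:
enqueue(48): [48]
dequeue(): []
enqueue(62): [62]
enqueue(18): [62, 18]
dequeue(): [18]
enqueue(78): [18, 78]
enqueue(50): [18, 78, 50]
enqueue(53): [18, 78, 50, 53]
enqueue(32): [18, 78, 50, 53, 32]
enqueue(81): [18, 78, 50, 53, 32, 81]
dequeue(): [78, 50, 53, 32, 81]
enqueue(85): [78, 50, 53, 32, 81, 85]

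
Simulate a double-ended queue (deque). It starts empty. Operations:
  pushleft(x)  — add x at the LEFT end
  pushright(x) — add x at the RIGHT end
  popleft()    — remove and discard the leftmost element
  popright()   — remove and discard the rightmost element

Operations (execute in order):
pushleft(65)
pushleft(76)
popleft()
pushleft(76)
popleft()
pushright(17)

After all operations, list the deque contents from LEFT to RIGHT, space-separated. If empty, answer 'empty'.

Answer: 65 17

Derivation:
pushleft(65): [65]
pushleft(76): [76, 65]
popleft(): [65]
pushleft(76): [76, 65]
popleft(): [65]
pushright(17): [65, 17]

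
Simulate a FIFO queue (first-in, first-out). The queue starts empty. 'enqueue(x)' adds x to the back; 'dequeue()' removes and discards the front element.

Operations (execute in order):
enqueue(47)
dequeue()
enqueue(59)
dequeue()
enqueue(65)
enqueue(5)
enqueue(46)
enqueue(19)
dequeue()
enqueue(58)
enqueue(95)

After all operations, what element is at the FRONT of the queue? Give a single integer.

Answer: 5

Derivation:
enqueue(47): queue = [47]
dequeue(): queue = []
enqueue(59): queue = [59]
dequeue(): queue = []
enqueue(65): queue = [65]
enqueue(5): queue = [65, 5]
enqueue(46): queue = [65, 5, 46]
enqueue(19): queue = [65, 5, 46, 19]
dequeue(): queue = [5, 46, 19]
enqueue(58): queue = [5, 46, 19, 58]
enqueue(95): queue = [5, 46, 19, 58, 95]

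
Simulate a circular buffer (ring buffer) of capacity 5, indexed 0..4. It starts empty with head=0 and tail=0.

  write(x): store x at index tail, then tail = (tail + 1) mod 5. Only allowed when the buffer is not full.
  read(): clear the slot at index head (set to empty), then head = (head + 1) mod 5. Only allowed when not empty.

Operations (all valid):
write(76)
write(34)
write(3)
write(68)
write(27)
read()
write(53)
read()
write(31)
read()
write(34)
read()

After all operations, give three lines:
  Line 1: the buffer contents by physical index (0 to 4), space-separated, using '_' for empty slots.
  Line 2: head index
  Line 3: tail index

write(76): buf=[76 _ _ _ _], head=0, tail=1, size=1
write(34): buf=[76 34 _ _ _], head=0, tail=2, size=2
write(3): buf=[76 34 3 _ _], head=0, tail=3, size=3
write(68): buf=[76 34 3 68 _], head=0, tail=4, size=4
write(27): buf=[76 34 3 68 27], head=0, tail=0, size=5
read(): buf=[_ 34 3 68 27], head=1, tail=0, size=4
write(53): buf=[53 34 3 68 27], head=1, tail=1, size=5
read(): buf=[53 _ 3 68 27], head=2, tail=1, size=4
write(31): buf=[53 31 3 68 27], head=2, tail=2, size=5
read(): buf=[53 31 _ 68 27], head=3, tail=2, size=4
write(34): buf=[53 31 34 68 27], head=3, tail=3, size=5
read(): buf=[53 31 34 _ 27], head=4, tail=3, size=4

Answer: 53 31 34 _ 27
4
3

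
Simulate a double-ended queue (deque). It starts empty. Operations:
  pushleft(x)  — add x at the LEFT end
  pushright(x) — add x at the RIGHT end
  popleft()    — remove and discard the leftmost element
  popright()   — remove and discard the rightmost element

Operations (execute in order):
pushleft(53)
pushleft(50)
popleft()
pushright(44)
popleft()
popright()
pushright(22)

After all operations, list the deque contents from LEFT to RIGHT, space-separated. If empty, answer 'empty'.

pushleft(53): [53]
pushleft(50): [50, 53]
popleft(): [53]
pushright(44): [53, 44]
popleft(): [44]
popright(): []
pushright(22): [22]

Answer: 22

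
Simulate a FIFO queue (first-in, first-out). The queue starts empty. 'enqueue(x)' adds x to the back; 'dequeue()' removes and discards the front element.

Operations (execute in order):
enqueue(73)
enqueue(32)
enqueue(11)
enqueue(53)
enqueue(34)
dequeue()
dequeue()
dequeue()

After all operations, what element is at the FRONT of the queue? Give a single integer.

Answer: 53

Derivation:
enqueue(73): queue = [73]
enqueue(32): queue = [73, 32]
enqueue(11): queue = [73, 32, 11]
enqueue(53): queue = [73, 32, 11, 53]
enqueue(34): queue = [73, 32, 11, 53, 34]
dequeue(): queue = [32, 11, 53, 34]
dequeue(): queue = [11, 53, 34]
dequeue(): queue = [53, 34]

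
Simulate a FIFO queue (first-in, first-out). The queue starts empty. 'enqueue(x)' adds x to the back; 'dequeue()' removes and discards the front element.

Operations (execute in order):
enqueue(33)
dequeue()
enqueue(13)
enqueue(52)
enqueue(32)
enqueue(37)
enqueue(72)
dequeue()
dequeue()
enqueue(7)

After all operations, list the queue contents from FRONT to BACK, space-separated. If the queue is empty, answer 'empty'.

Answer: 32 37 72 7

Derivation:
enqueue(33): [33]
dequeue(): []
enqueue(13): [13]
enqueue(52): [13, 52]
enqueue(32): [13, 52, 32]
enqueue(37): [13, 52, 32, 37]
enqueue(72): [13, 52, 32, 37, 72]
dequeue(): [52, 32, 37, 72]
dequeue(): [32, 37, 72]
enqueue(7): [32, 37, 72, 7]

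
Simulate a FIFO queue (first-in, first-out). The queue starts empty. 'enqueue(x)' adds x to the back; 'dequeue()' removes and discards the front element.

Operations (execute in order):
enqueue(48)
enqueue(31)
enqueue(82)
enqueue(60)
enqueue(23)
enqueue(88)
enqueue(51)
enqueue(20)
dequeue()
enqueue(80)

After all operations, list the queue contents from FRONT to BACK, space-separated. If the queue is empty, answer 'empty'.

Answer: 31 82 60 23 88 51 20 80

Derivation:
enqueue(48): [48]
enqueue(31): [48, 31]
enqueue(82): [48, 31, 82]
enqueue(60): [48, 31, 82, 60]
enqueue(23): [48, 31, 82, 60, 23]
enqueue(88): [48, 31, 82, 60, 23, 88]
enqueue(51): [48, 31, 82, 60, 23, 88, 51]
enqueue(20): [48, 31, 82, 60, 23, 88, 51, 20]
dequeue(): [31, 82, 60, 23, 88, 51, 20]
enqueue(80): [31, 82, 60, 23, 88, 51, 20, 80]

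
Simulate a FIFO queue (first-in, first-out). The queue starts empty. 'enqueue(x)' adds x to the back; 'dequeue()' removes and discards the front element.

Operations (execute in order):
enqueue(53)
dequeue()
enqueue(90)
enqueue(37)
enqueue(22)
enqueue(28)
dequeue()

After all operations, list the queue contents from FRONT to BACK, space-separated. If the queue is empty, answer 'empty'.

enqueue(53): [53]
dequeue(): []
enqueue(90): [90]
enqueue(37): [90, 37]
enqueue(22): [90, 37, 22]
enqueue(28): [90, 37, 22, 28]
dequeue(): [37, 22, 28]

Answer: 37 22 28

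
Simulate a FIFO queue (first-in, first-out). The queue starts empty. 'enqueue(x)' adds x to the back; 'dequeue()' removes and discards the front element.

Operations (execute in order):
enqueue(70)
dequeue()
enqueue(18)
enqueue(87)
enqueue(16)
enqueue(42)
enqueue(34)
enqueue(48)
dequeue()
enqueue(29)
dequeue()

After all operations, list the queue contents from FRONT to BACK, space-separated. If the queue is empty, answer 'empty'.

enqueue(70): [70]
dequeue(): []
enqueue(18): [18]
enqueue(87): [18, 87]
enqueue(16): [18, 87, 16]
enqueue(42): [18, 87, 16, 42]
enqueue(34): [18, 87, 16, 42, 34]
enqueue(48): [18, 87, 16, 42, 34, 48]
dequeue(): [87, 16, 42, 34, 48]
enqueue(29): [87, 16, 42, 34, 48, 29]
dequeue(): [16, 42, 34, 48, 29]

Answer: 16 42 34 48 29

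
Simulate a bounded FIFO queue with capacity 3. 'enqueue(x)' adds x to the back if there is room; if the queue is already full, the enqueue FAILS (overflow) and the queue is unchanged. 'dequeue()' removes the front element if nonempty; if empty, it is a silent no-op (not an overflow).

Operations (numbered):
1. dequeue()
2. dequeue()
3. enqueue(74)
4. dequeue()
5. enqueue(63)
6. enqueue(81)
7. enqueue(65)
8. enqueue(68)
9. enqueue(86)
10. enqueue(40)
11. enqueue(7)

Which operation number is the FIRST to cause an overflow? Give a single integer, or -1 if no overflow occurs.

Answer: 8

Derivation:
1. dequeue(): empty, no-op, size=0
2. dequeue(): empty, no-op, size=0
3. enqueue(74): size=1
4. dequeue(): size=0
5. enqueue(63): size=1
6. enqueue(81): size=2
7. enqueue(65): size=3
8. enqueue(68): size=3=cap → OVERFLOW (fail)
9. enqueue(86): size=3=cap → OVERFLOW (fail)
10. enqueue(40): size=3=cap → OVERFLOW (fail)
11. enqueue(7): size=3=cap → OVERFLOW (fail)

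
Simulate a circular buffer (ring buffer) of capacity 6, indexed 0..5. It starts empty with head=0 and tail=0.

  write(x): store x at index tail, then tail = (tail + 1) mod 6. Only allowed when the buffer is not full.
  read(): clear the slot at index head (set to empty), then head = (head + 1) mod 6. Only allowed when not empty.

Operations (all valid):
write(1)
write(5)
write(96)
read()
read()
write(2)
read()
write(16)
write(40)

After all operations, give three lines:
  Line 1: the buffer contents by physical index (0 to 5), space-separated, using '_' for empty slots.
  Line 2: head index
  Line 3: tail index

Answer: _ _ _ 2 16 40
3
0

Derivation:
write(1): buf=[1 _ _ _ _ _], head=0, tail=1, size=1
write(5): buf=[1 5 _ _ _ _], head=0, tail=2, size=2
write(96): buf=[1 5 96 _ _ _], head=0, tail=3, size=3
read(): buf=[_ 5 96 _ _ _], head=1, tail=3, size=2
read(): buf=[_ _ 96 _ _ _], head=2, tail=3, size=1
write(2): buf=[_ _ 96 2 _ _], head=2, tail=4, size=2
read(): buf=[_ _ _ 2 _ _], head=3, tail=4, size=1
write(16): buf=[_ _ _ 2 16 _], head=3, tail=5, size=2
write(40): buf=[_ _ _ 2 16 40], head=3, tail=0, size=3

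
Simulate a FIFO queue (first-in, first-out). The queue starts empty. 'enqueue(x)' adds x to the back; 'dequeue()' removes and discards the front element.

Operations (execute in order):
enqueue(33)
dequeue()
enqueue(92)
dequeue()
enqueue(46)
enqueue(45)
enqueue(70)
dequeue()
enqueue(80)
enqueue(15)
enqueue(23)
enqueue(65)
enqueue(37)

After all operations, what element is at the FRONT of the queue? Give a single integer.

enqueue(33): queue = [33]
dequeue(): queue = []
enqueue(92): queue = [92]
dequeue(): queue = []
enqueue(46): queue = [46]
enqueue(45): queue = [46, 45]
enqueue(70): queue = [46, 45, 70]
dequeue(): queue = [45, 70]
enqueue(80): queue = [45, 70, 80]
enqueue(15): queue = [45, 70, 80, 15]
enqueue(23): queue = [45, 70, 80, 15, 23]
enqueue(65): queue = [45, 70, 80, 15, 23, 65]
enqueue(37): queue = [45, 70, 80, 15, 23, 65, 37]

Answer: 45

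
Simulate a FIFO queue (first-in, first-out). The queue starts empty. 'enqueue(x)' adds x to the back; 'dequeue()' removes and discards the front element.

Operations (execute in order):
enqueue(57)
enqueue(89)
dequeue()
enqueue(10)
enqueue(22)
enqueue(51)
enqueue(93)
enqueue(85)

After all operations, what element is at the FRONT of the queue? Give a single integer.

Answer: 89

Derivation:
enqueue(57): queue = [57]
enqueue(89): queue = [57, 89]
dequeue(): queue = [89]
enqueue(10): queue = [89, 10]
enqueue(22): queue = [89, 10, 22]
enqueue(51): queue = [89, 10, 22, 51]
enqueue(93): queue = [89, 10, 22, 51, 93]
enqueue(85): queue = [89, 10, 22, 51, 93, 85]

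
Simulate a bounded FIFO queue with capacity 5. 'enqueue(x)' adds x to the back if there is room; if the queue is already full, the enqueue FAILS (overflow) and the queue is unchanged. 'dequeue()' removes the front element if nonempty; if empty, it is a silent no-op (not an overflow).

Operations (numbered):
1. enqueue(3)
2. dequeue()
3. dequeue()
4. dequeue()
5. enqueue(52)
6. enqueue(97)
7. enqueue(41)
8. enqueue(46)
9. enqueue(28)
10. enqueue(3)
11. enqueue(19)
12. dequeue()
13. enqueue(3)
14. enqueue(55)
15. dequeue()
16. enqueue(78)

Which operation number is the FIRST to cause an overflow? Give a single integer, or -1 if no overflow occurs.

Answer: 10

Derivation:
1. enqueue(3): size=1
2. dequeue(): size=0
3. dequeue(): empty, no-op, size=0
4. dequeue(): empty, no-op, size=0
5. enqueue(52): size=1
6. enqueue(97): size=2
7. enqueue(41): size=3
8. enqueue(46): size=4
9. enqueue(28): size=5
10. enqueue(3): size=5=cap → OVERFLOW (fail)
11. enqueue(19): size=5=cap → OVERFLOW (fail)
12. dequeue(): size=4
13. enqueue(3): size=5
14. enqueue(55): size=5=cap → OVERFLOW (fail)
15. dequeue(): size=4
16. enqueue(78): size=5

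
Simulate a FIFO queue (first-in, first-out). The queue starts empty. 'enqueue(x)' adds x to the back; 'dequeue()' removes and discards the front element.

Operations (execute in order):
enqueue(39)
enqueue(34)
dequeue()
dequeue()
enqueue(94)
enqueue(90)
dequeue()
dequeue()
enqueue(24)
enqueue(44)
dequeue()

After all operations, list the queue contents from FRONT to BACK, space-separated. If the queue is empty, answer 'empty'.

Answer: 44

Derivation:
enqueue(39): [39]
enqueue(34): [39, 34]
dequeue(): [34]
dequeue(): []
enqueue(94): [94]
enqueue(90): [94, 90]
dequeue(): [90]
dequeue(): []
enqueue(24): [24]
enqueue(44): [24, 44]
dequeue(): [44]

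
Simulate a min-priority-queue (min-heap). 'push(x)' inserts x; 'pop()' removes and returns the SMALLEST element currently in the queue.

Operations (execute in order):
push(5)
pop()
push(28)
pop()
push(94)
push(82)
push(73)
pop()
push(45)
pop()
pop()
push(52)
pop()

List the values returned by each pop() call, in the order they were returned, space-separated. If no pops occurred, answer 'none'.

Answer: 5 28 73 45 82 52

Derivation:
push(5): heap contents = [5]
pop() → 5: heap contents = []
push(28): heap contents = [28]
pop() → 28: heap contents = []
push(94): heap contents = [94]
push(82): heap contents = [82, 94]
push(73): heap contents = [73, 82, 94]
pop() → 73: heap contents = [82, 94]
push(45): heap contents = [45, 82, 94]
pop() → 45: heap contents = [82, 94]
pop() → 82: heap contents = [94]
push(52): heap contents = [52, 94]
pop() → 52: heap contents = [94]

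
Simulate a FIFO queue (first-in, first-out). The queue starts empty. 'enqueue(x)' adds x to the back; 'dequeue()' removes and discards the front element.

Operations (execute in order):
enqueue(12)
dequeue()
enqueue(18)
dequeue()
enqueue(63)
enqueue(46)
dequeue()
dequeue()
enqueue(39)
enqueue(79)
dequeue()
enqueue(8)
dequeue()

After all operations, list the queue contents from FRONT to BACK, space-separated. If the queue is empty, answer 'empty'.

enqueue(12): [12]
dequeue(): []
enqueue(18): [18]
dequeue(): []
enqueue(63): [63]
enqueue(46): [63, 46]
dequeue(): [46]
dequeue(): []
enqueue(39): [39]
enqueue(79): [39, 79]
dequeue(): [79]
enqueue(8): [79, 8]
dequeue(): [8]

Answer: 8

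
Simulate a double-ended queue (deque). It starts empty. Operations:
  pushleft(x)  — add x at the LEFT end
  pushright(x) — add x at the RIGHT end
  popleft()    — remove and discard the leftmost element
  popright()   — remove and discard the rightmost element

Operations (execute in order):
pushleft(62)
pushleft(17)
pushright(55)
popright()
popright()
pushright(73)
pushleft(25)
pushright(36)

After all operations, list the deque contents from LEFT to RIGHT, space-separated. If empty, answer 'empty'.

Answer: 25 17 73 36

Derivation:
pushleft(62): [62]
pushleft(17): [17, 62]
pushright(55): [17, 62, 55]
popright(): [17, 62]
popright(): [17]
pushright(73): [17, 73]
pushleft(25): [25, 17, 73]
pushright(36): [25, 17, 73, 36]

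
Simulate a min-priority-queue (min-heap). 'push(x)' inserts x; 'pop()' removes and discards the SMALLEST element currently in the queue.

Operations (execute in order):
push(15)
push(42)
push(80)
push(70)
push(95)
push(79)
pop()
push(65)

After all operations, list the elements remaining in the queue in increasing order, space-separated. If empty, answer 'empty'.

Answer: 42 65 70 79 80 95

Derivation:
push(15): heap contents = [15]
push(42): heap contents = [15, 42]
push(80): heap contents = [15, 42, 80]
push(70): heap contents = [15, 42, 70, 80]
push(95): heap contents = [15, 42, 70, 80, 95]
push(79): heap contents = [15, 42, 70, 79, 80, 95]
pop() → 15: heap contents = [42, 70, 79, 80, 95]
push(65): heap contents = [42, 65, 70, 79, 80, 95]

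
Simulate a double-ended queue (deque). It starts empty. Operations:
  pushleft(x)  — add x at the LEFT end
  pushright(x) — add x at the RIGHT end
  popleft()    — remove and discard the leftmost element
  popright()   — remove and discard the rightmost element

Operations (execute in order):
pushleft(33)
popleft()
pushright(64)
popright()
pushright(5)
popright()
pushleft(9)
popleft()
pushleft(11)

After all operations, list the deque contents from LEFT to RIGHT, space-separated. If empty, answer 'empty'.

Answer: 11

Derivation:
pushleft(33): [33]
popleft(): []
pushright(64): [64]
popright(): []
pushright(5): [5]
popright(): []
pushleft(9): [9]
popleft(): []
pushleft(11): [11]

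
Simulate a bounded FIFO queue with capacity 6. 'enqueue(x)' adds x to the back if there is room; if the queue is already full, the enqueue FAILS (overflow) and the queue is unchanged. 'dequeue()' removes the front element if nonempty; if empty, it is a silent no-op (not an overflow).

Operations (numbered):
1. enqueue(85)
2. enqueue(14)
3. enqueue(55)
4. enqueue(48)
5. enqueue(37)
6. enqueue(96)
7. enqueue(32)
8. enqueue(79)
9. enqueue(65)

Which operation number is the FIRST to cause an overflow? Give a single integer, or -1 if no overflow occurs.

Answer: 7

Derivation:
1. enqueue(85): size=1
2. enqueue(14): size=2
3. enqueue(55): size=3
4. enqueue(48): size=4
5. enqueue(37): size=5
6. enqueue(96): size=6
7. enqueue(32): size=6=cap → OVERFLOW (fail)
8. enqueue(79): size=6=cap → OVERFLOW (fail)
9. enqueue(65): size=6=cap → OVERFLOW (fail)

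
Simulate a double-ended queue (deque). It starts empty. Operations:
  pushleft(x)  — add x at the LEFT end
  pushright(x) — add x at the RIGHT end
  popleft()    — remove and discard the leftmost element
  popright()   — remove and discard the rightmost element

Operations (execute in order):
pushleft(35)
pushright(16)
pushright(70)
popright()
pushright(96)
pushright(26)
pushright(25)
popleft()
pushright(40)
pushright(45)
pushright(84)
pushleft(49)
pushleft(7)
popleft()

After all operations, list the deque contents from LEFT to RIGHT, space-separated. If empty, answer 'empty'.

pushleft(35): [35]
pushright(16): [35, 16]
pushright(70): [35, 16, 70]
popright(): [35, 16]
pushright(96): [35, 16, 96]
pushright(26): [35, 16, 96, 26]
pushright(25): [35, 16, 96, 26, 25]
popleft(): [16, 96, 26, 25]
pushright(40): [16, 96, 26, 25, 40]
pushright(45): [16, 96, 26, 25, 40, 45]
pushright(84): [16, 96, 26, 25, 40, 45, 84]
pushleft(49): [49, 16, 96, 26, 25, 40, 45, 84]
pushleft(7): [7, 49, 16, 96, 26, 25, 40, 45, 84]
popleft(): [49, 16, 96, 26, 25, 40, 45, 84]

Answer: 49 16 96 26 25 40 45 84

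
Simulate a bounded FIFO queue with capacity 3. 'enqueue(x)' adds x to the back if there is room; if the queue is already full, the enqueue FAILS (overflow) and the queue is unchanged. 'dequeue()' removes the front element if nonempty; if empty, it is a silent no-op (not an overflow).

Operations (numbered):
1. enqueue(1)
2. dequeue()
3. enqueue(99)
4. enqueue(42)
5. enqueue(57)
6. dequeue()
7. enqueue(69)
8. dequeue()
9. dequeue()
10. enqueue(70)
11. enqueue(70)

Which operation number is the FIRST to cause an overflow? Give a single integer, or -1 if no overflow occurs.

1. enqueue(1): size=1
2. dequeue(): size=0
3. enqueue(99): size=1
4. enqueue(42): size=2
5. enqueue(57): size=3
6. dequeue(): size=2
7. enqueue(69): size=3
8. dequeue(): size=2
9. dequeue(): size=1
10. enqueue(70): size=2
11. enqueue(70): size=3

Answer: -1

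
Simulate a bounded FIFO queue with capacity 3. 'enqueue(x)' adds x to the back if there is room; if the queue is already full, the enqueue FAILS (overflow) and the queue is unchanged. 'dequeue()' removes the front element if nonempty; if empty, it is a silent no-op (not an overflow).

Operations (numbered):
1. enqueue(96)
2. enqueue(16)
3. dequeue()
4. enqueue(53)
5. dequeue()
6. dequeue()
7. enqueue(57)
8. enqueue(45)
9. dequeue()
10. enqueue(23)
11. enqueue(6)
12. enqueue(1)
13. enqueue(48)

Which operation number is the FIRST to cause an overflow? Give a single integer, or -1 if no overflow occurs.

Answer: 12

Derivation:
1. enqueue(96): size=1
2. enqueue(16): size=2
3. dequeue(): size=1
4. enqueue(53): size=2
5. dequeue(): size=1
6. dequeue(): size=0
7. enqueue(57): size=1
8. enqueue(45): size=2
9. dequeue(): size=1
10. enqueue(23): size=2
11. enqueue(6): size=3
12. enqueue(1): size=3=cap → OVERFLOW (fail)
13. enqueue(48): size=3=cap → OVERFLOW (fail)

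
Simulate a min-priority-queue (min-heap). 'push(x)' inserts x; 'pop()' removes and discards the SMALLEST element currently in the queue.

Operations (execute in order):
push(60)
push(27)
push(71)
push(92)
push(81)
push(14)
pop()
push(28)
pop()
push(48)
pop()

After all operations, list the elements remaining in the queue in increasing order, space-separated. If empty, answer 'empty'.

push(60): heap contents = [60]
push(27): heap contents = [27, 60]
push(71): heap contents = [27, 60, 71]
push(92): heap contents = [27, 60, 71, 92]
push(81): heap contents = [27, 60, 71, 81, 92]
push(14): heap contents = [14, 27, 60, 71, 81, 92]
pop() → 14: heap contents = [27, 60, 71, 81, 92]
push(28): heap contents = [27, 28, 60, 71, 81, 92]
pop() → 27: heap contents = [28, 60, 71, 81, 92]
push(48): heap contents = [28, 48, 60, 71, 81, 92]
pop() → 28: heap contents = [48, 60, 71, 81, 92]

Answer: 48 60 71 81 92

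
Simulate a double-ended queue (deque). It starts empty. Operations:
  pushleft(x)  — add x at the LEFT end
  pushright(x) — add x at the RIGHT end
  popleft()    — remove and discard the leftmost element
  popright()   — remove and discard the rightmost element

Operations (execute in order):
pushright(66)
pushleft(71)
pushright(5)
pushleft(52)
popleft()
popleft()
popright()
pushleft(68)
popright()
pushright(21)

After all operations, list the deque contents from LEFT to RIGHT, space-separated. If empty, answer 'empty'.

pushright(66): [66]
pushleft(71): [71, 66]
pushright(5): [71, 66, 5]
pushleft(52): [52, 71, 66, 5]
popleft(): [71, 66, 5]
popleft(): [66, 5]
popright(): [66]
pushleft(68): [68, 66]
popright(): [68]
pushright(21): [68, 21]

Answer: 68 21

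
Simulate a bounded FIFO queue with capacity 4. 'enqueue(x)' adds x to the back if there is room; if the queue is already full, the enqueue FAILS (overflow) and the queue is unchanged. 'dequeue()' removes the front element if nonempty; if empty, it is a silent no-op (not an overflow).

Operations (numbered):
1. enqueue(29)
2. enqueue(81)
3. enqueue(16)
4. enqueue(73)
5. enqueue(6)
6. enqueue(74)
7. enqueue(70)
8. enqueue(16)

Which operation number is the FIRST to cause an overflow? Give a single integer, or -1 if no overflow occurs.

Answer: 5

Derivation:
1. enqueue(29): size=1
2. enqueue(81): size=2
3. enqueue(16): size=3
4. enqueue(73): size=4
5. enqueue(6): size=4=cap → OVERFLOW (fail)
6. enqueue(74): size=4=cap → OVERFLOW (fail)
7. enqueue(70): size=4=cap → OVERFLOW (fail)
8. enqueue(16): size=4=cap → OVERFLOW (fail)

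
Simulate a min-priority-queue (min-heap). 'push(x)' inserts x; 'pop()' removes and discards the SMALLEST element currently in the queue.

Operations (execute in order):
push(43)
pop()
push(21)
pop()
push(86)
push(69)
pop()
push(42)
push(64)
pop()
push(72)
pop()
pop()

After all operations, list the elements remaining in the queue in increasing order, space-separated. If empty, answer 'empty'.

push(43): heap contents = [43]
pop() → 43: heap contents = []
push(21): heap contents = [21]
pop() → 21: heap contents = []
push(86): heap contents = [86]
push(69): heap contents = [69, 86]
pop() → 69: heap contents = [86]
push(42): heap contents = [42, 86]
push(64): heap contents = [42, 64, 86]
pop() → 42: heap contents = [64, 86]
push(72): heap contents = [64, 72, 86]
pop() → 64: heap contents = [72, 86]
pop() → 72: heap contents = [86]

Answer: 86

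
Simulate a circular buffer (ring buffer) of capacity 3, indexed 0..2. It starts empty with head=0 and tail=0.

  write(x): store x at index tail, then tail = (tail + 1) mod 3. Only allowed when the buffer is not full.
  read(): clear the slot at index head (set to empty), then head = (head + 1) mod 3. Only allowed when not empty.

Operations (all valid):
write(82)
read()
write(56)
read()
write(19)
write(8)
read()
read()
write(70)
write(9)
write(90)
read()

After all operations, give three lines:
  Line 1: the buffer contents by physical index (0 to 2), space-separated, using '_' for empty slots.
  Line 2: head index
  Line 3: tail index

Answer: 90 _ 9
2
1

Derivation:
write(82): buf=[82 _ _], head=0, tail=1, size=1
read(): buf=[_ _ _], head=1, tail=1, size=0
write(56): buf=[_ 56 _], head=1, tail=2, size=1
read(): buf=[_ _ _], head=2, tail=2, size=0
write(19): buf=[_ _ 19], head=2, tail=0, size=1
write(8): buf=[8 _ 19], head=2, tail=1, size=2
read(): buf=[8 _ _], head=0, tail=1, size=1
read(): buf=[_ _ _], head=1, tail=1, size=0
write(70): buf=[_ 70 _], head=1, tail=2, size=1
write(9): buf=[_ 70 9], head=1, tail=0, size=2
write(90): buf=[90 70 9], head=1, tail=1, size=3
read(): buf=[90 _ 9], head=2, tail=1, size=2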